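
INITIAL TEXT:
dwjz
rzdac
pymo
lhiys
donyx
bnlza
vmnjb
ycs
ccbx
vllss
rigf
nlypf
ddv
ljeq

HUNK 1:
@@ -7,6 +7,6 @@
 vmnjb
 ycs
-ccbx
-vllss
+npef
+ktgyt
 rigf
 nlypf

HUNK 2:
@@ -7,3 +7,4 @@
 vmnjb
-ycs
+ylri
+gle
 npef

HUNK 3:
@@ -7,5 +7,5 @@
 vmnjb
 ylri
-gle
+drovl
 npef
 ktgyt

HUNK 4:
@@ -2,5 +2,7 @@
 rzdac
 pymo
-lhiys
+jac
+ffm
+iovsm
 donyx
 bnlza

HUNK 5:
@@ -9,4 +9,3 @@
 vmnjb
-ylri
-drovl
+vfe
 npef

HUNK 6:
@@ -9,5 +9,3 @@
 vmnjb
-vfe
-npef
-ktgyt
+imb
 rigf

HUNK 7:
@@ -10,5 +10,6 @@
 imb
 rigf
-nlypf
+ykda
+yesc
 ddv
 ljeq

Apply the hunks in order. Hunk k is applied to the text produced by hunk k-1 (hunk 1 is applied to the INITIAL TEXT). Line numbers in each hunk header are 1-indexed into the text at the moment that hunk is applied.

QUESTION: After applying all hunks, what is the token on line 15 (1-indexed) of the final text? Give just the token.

Hunk 1: at line 7 remove [ccbx,vllss] add [npef,ktgyt] -> 14 lines: dwjz rzdac pymo lhiys donyx bnlza vmnjb ycs npef ktgyt rigf nlypf ddv ljeq
Hunk 2: at line 7 remove [ycs] add [ylri,gle] -> 15 lines: dwjz rzdac pymo lhiys donyx bnlza vmnjb ylri gle npef ktgyt rigf nlypf ddv ljeq
Hunk 3: at line 7 remove [gle] add [drovl] -> 15 lines: dwjz rzdac pymo lhiys donyx bnlza vmnjb ylri drovl npef ktgyt rigf nlypf ddv ljeq
Hunk 4: at line 2 remove [lhiys] add [jac,ffm,iovsm] -> 17 lines: dwjz rzdac pymo jac ffm iovsm donyx bnlza vmnjb ylri drovl npef ktgyt rigf nlypf ddv ljeq
Hunk 5: at line 9 remove [ylri,drovl] add [vfe] -> 16 lines: dwjz rzdac pymo jac ffm iovsm donyx bnlza vmnjb vfe npef ktgyt rigf nlypf ddv ljeq
Hunk 6: at line 9 remove [vfe,npef,ktgyt] add [imb] -> 14 lines: dwjz rzdac pymo jac ffm iovsm donyx bnlza vmnjb imb rigf nlypf ddv ljeq
Hunk 7: at line 10 remove [nlypf] add [ykda,yesc] -> 15 lines: dwjz rzdac pymo jac ffm iovsm donyx bnlza vmnjb imb rigf ykda yesc ddv ljeq
Final line 15: ljeq

Answer: ljeq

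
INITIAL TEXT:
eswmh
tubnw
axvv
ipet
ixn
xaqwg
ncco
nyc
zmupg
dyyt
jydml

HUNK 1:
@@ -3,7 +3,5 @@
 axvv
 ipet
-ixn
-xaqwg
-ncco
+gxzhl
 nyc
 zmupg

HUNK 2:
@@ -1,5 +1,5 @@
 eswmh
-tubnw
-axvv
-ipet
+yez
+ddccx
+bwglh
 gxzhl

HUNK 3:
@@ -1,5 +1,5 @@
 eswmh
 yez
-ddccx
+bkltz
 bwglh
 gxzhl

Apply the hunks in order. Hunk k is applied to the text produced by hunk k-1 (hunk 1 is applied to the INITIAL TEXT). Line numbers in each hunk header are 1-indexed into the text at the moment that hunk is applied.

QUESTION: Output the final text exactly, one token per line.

Hunk 1: at line 3 remove [ixn,xaqwg,ncco] add [gxzhl] -> 9 lines: eswmh tubnw axvv ipet gxzhl nyc zmupg dyyt jydml
Hunk 2: at line 1 remove [tubnw,axvv,ipet] add [yez,ddccx,bwglh] -> 9 lines: eswmh yez ddccx bwglh gxzhl nyc zmupg dyyt jydml
Hunk 3: at line 1 remove [ddccx] add [bkltz] -> 9 lines: eswmh yez bkltz bwglh gxzhl nyc zmupg dyyt jydml

Answer: eswmh
yez
bkltz
bwglh
gxzhl
nyc
zmupg
dyyt
jydml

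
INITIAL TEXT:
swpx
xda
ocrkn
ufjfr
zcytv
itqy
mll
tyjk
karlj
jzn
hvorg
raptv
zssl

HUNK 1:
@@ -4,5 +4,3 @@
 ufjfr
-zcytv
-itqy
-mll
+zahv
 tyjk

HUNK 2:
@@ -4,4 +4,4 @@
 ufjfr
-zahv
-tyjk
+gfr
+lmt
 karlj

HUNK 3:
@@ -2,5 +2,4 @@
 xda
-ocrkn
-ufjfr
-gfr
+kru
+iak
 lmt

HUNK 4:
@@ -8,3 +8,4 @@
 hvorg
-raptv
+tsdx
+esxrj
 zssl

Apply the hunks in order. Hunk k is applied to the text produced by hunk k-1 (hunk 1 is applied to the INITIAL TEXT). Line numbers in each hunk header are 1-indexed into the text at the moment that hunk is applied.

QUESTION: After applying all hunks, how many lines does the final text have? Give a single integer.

Hunk 1: at line 4 remove [zcytv,itqy,mll] add [zahv] -> 11 lines: swpx xda ocrkn ufjfr zahv tyjk karlj jzn hvorg raptv zssl
Hunk 2: at line 4 remove [zahv,tyjk] add [gfr,lmt] -> 11 lines: swpx xda ocrkn ufjfr gfr lmt karlj jzn hvorg raptv zssl
Hunk 3: at line 2 remove [ocrkn,ufjfr,gfr] add [kru,iak] -> 10 lines: swpx xda kru iak lmt karlj jzn hvorg raptv zssl
Hunk 4: at line 8 remove [raptv] add [tsdx,esxrj] -> 11 lines: swpx xda kru iak lmt karlj jzn hvorg tsdx esxrj zssl
Final line count: 11

Answer: 11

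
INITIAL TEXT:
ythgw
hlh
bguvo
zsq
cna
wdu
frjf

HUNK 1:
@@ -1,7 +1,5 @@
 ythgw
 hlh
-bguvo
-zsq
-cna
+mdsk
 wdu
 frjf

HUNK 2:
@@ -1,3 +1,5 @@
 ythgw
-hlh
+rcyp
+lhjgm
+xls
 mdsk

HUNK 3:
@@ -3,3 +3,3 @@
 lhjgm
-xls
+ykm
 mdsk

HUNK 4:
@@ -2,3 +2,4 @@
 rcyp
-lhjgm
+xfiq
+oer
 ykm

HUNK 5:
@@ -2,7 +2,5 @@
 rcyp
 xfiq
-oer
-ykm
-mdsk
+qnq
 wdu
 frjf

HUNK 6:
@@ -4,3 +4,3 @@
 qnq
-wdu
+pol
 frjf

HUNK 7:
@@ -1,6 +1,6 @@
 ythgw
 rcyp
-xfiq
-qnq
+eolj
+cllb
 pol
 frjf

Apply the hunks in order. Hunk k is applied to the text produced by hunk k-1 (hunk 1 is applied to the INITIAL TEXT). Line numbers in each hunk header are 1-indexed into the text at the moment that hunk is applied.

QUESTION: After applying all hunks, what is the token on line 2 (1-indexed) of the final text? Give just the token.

Hunk 1: at line 1 remove [bguvo,zsq,cna] add [mdsk] -> 5 lines: ythgw hlh mdsk wdu frjf
Hunk 2: at line 1 remove [hlh] add [rcyp,lhjgm,xls] -> 7 lines: ythgw rcyp lhjgm xls mdsk wdu frjf
Hunk 3: at line 3 remove [xls] add [ykm] -> 7 lines: ythgw rcyp lhjgm ykm mdsk wdu frjf
Hunk 4: at line 2 remove [lhjgm] add [xfiq,oer] -> 8 lines: ythgw rcyp xfiq oer ykm mdsk wdu frjf
Hunk 5: at line 2 remove [oer,ykm,mdsk] add [qnq] -> 6 lines: ythgw rcyp xfiq qnq wdu frjf
Hunk 6: at line 4 remove [wdu] add [pol] -> 6 lines: ythgw rcyp xfiq qnq pol frjf
Hunk 7: at line 1 remove [xfiq,qnq] add [eolj,cllb] -> 6 lines: ythgw rcyp eolj cllb pol frjf
Final line 2: rcyp

Answer: rcyp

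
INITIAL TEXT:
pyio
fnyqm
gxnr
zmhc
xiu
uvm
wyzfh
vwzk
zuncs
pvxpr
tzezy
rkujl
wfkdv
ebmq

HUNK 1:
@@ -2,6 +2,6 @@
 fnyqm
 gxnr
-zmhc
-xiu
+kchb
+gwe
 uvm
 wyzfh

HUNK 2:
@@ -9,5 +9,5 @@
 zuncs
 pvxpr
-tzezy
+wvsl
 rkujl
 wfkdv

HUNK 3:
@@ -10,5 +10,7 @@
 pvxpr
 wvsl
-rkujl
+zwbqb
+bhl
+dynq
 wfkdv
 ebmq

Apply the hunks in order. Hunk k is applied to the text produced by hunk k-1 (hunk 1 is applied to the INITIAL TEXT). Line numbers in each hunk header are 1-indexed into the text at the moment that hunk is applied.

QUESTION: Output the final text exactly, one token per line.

Answer: pyio
fnyqm
gxnr
kchb
gwe
uvm
wyzfh
vwzk
zuncs
pvxpr
wvsl
zwbqb
bhl
dynq
wfkdv
ebmq

Derivation:
Hunk 1: at line 2 remove [zmhc,xiu] add [kchb,gwe] -> 14 lines: pyio fnyqm gxnr kchb gwe uvm wyzfh vwzk zuncs pvxpr tzezy rkujl wfkdv ebmq
Hunk 2: at line 9 remove [tzezy] add [wvsl] -> 14 lines: pyio fnyqm gxnr kchb gwe uvm wyzfh vwzk zuncs pvxpr wvsl rkujl wfkdv ebmq
Hunk 3: at line 10 remove [rkujl] add [zwbqb,bhl,dynq] -> 16 lines: pyio fnyqm gxnr kchb gwe uvm wyzfh vwzk zuncs pvxpr wvsl zwbqb bhl dynq wfkdv ebmq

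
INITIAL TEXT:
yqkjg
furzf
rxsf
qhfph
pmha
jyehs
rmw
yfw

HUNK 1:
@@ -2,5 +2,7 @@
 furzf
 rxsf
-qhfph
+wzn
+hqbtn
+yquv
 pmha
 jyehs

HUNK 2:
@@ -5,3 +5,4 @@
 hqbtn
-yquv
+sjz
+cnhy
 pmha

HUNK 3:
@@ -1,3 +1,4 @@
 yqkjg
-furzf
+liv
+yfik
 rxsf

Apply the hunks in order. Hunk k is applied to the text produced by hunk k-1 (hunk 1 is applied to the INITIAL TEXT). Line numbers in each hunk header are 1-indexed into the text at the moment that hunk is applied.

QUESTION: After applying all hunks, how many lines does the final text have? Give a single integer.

Hunk 1: at line 2 remove [qhfph] add [wzn,hqbtn,yquv] -> 10 lines: yqkjg furzf rxsf wzn hqbtn yquv pmha jyehs rmw yfw
Hunk 2: at line 5 remove [yquv] add [sjz,cnhy] -> 11 lines: yqkjg furzf rxsf wzn hqbtn sjz cnhy pmha jyehs rmw yfw
Hunk 3: at line 1 remove [furzf] add [liv,yfik] -> 12 lines: yqkjg liv yfik rxsf wzn hqbtn sjz cnhy pmha jyehs rmw yfw
Final line count: 12

Answer: 12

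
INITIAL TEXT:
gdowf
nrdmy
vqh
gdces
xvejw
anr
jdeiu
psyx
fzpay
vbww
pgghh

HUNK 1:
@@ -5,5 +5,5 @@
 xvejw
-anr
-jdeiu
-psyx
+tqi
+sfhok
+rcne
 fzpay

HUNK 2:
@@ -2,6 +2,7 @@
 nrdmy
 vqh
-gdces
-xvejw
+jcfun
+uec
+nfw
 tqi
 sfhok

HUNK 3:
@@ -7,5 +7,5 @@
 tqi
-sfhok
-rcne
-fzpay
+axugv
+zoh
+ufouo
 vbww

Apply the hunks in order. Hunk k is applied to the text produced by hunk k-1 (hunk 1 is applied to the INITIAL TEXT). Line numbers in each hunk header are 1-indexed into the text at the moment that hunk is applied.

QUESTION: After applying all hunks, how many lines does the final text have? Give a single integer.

Answer: 12

Derivation:
Hunk 1: at line 5 remove [anr,jdeiu,psyx] add [tqi,sfhok,rcne] -> 11 lines: gdowf nrdmy vqh gdces xvejw tqi sfhok rcne fzpay vbww pgghh
Hunk 2: at line 2 remove [gdces,xvejw] add [jcfun,uec,nfw] -> 12 lines: gdowf nrdmy vqh jcfun uec nfw tqi sfhok rcne fzpay vbww pgghh
Hunk 3: at line 7 remove [sfhok,rcne,fzpay] add [axugv,zoh,ufouo] -> 12 lines: gdowf nrdmy vqh jcfun uec nfw tqi axugv zoh ufouo vbww pgghh
Final line count: 12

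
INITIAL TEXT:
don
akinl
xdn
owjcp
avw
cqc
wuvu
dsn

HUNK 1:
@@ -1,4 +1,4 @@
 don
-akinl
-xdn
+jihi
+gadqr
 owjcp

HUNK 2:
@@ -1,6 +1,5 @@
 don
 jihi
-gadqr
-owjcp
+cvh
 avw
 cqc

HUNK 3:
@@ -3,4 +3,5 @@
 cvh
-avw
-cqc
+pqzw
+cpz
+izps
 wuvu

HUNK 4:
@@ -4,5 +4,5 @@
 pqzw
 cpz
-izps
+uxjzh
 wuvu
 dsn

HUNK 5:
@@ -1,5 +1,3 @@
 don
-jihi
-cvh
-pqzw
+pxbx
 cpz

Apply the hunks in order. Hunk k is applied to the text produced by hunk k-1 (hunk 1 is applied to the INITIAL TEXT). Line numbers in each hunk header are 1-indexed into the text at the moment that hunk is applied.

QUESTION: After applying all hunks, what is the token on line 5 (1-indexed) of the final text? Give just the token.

Hunk 1: at line 1 remove [akinl,xdn] add [jihi,gadqr] -> 8 lines: don jihi gadqr owjcp avw cqc wuvu dsn
Hunk 2: at line 1 remove [gadqr,owjcp] add [cvh] -> 7 lines: don jihi cvh avw cqc wuvu dsn
Hunk 3: at line 3 remove [avw,cqc] add [pqzw,cpz,izps] -> 8 lines: don jihi cvh pqzw cpz izps wuvu dsn
Hunk 4: at line 4 remove [izps] add [uxjzh] -> 8 lines: don jihi cvh pqzw cpz uxjzh wuvu dsn
Hunk 5: at line 1 remove [jihi,cvh,pqzw] add [pxbx] -> 6 lines: don pxbx cpz uxjzh wuvu dsn
Final line 5: wuvu

Answer: wuvu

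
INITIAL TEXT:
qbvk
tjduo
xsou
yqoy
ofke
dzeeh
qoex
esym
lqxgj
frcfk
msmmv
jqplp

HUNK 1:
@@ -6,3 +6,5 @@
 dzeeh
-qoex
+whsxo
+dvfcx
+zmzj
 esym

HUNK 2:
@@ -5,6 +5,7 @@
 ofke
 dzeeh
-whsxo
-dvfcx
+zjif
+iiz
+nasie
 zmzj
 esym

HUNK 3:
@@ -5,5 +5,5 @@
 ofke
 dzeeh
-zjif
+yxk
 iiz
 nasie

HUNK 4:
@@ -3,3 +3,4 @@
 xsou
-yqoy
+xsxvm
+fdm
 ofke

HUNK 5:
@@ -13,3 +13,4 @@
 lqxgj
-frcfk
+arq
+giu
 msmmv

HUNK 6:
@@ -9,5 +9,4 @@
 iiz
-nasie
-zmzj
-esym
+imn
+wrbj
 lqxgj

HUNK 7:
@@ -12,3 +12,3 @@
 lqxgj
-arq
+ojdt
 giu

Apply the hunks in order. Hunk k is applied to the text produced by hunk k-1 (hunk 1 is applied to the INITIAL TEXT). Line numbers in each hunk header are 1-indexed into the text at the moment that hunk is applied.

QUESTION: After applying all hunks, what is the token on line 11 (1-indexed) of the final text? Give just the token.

Answer: wrbj

Derivation:
Hunk 1: at line 6 remove [qoex] add [whsxo,dvfcx,zmzj] -> 14 lines: qbvk tjduo xsou yqoy ofke dzeeh whsxo dvfcx zmzj esym lqxgj frcfk msmmv jqplp
Hunk 2: at line 5 remove [whsxo,dvfcx] add [zjif,iiz,nasie] -> 15 lines: qbvk tjduo xsou yqoy ofke dzeeh zjif iiz nasie zmzj esym lqxgj frcfk msmmv jqplp
Hunk 3: at line 5 remove [zjif] add [yxk] -> 15 lines: qbvk tjduo xsou yqoy ofke dzeeh yxk iiz nasie zmzj esym lqxgj frcfk msmmv jqplp
Hunk 4: at line 3 remove [yqoy] add [xsxvm,fdm] -> 16 lines: qbvk tjduo xsou xsxvm fdm ofke dzeeh yxk iiz nasie zmzj esym lqxgj frcfk msmmv jqplp
Hunk 5: at line 13 remove [frcfk] add [arq,giu] -> 17 lines: qbvk tjduo xsou xsxvm fdm ofke dzeeh yxk iiz nasie zmzj esym lqxgj arq giu msmmv jqplp
Hunk 6: at line 9 remove [nasie,zmzj,esym] add [imn,wrbj] -> 16 lines: qbvk tjduo xsou xsxvm fdm ofke dzeeh yxk iiz imn wrbj lqxgj arq giu msmmv jqplp
Hunk 7: at line 12 remove [arq] add [ojdt] -> 16 lines: qbvk tjduo xsou xsxvm fdm ofke dzeeh yxk iiz imn wrbj lqxgj ojdt giu msmmv jqplp
Final line 11: wrbj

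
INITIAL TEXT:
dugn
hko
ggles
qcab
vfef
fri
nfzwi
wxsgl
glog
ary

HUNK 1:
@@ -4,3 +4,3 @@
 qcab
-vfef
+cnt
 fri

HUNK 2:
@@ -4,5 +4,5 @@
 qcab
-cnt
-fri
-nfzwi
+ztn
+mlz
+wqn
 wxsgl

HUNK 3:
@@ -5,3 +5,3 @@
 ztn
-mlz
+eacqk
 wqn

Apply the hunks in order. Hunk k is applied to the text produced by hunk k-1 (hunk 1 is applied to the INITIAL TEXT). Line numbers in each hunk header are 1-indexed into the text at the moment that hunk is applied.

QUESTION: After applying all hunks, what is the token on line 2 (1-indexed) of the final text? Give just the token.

Hunk 1: at line 4 remove [vfef] add [cnt] -> 10 lines: dugn hko ggles qcab cnt fri nfzwi wxsgl glog ary
Hunk 2: at line 4 remove [cnt,fri,nfzwi] add [ztn,mlz,wqn] -> 10 lines: dugn hko ggles qcab ztn mlz wqn wxsgl glog ary
Hunk 3: at line 5 remove [mlz] add [eacqk] -> 10 lines: dugn hko ggles qcab ztn eacqk wqn wxsgl glog ary
Final line 2: hko

Answer: hko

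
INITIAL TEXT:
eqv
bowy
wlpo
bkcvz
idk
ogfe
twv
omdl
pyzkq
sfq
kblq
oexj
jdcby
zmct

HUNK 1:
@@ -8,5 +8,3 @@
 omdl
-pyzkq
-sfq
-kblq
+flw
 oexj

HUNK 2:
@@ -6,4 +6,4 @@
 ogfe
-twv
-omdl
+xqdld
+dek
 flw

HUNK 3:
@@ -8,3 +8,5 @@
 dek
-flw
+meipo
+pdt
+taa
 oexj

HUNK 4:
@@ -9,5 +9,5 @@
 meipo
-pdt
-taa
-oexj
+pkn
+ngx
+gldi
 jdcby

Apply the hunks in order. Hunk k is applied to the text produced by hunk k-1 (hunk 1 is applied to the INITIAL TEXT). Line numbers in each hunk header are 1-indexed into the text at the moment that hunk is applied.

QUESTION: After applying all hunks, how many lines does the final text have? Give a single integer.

Hunk 1: at line 8 remove [pyzkq,sfq,kblq] add [flw] -> 12 lines: eqv bowy wlpo bkcvz idk ogfe twv omdl flw oexj jdcby zmct
Hunk 2: at line 6 remove [twv,omdl] add [xqdld,dek] -> 12 lines: eqv bowy wlpo bkcvz idk ogfe xqdld dek flw oexj jdcby zmct
Hunk 3: at line 8 remove [flw] add [meipo,pdt,taa] -> 14 lines: eqv bowy wlpo bkcvz idk ogfe xqdld dek meipo pdt taa oexj jdcby zmct
Hunk 4: at line 9 remove [pdt,taa,oexj] add [pkn,ngx,gldi] -> 14 lines: eqv bowy wlpo bkcvz idk ogfe xqdld dek meipo pkn ngx gldi jdcby zmct
Final line count: 14

Answer: 14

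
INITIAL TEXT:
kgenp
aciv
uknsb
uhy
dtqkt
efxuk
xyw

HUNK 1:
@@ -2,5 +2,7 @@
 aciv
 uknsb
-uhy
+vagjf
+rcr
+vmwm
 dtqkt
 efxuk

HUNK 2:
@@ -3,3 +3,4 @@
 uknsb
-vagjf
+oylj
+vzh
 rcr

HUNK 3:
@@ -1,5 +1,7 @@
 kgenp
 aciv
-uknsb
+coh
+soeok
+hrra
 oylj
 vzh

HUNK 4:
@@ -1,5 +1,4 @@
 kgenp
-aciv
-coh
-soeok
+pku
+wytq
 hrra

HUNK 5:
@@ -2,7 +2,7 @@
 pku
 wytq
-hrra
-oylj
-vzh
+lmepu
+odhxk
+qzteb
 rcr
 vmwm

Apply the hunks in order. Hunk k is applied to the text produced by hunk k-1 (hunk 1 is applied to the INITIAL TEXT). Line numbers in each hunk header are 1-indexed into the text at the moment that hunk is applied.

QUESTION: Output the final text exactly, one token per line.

Hunk 1: at line 2 remove [uhy] add [vagjf,rcr,vmwm] -> 9 lines: kgenp aciv uknsb vagjf rcr vmwm dtqkt efxuk xyw
Hunk 2: at line 3 remove [vagjf] add [oylj,vzh] -> 10 lines: kgenp aciv uknsb oylj vzh rcr vmwm dtqkt efxuk xyw
Hunk 3: at line 1 remove [uknsb] add [coh,soeok,hrra] -> 12 lines: kgenp aciv coh soeok hrra oylj vzh rcr vmwm dtqkt efxuk xyw
Hunk 4: at line 1 remove [aciv,coh,soeok] add [pku,wytq] -> 11 lines: kgenp pku wytq hrra oylj vzh rcr vmwm dtqkt efxuk xyw
Hunk 5: at line 2 remove [hrra,oylj,vzh] add [lmepu,odhxk,qzteb] -> 11 lines: kgenp pku wytq lmepu odhxk qzteb rcr vmwm dtqkt efxuk xyw

Answer: kgenp
pku
wytq
lmepu
odhxk
qzteb
rcr
vmwm
dtqkt
efxuk
xyw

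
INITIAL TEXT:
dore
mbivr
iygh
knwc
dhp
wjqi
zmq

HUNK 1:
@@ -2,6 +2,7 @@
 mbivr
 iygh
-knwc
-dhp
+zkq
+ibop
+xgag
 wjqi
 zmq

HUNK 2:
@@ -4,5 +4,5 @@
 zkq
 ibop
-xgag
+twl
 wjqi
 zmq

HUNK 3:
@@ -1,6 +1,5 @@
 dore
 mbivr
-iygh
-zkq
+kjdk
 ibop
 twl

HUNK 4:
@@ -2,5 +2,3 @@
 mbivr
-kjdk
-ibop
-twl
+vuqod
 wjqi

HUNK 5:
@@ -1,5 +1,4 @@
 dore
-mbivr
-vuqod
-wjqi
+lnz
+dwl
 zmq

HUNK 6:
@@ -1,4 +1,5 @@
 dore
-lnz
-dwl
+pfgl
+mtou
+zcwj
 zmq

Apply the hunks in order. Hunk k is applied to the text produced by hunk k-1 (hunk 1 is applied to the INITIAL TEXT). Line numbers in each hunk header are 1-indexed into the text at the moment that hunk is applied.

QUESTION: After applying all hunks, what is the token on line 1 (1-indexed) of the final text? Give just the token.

Answer: dore

Derivation:
Hunk 1: at line 2 remove [knwc,dhp] add [zkq,ibop,xgag] -> 8 lines: dore mbivr iygh zkq ibop xgag wjqi zmq
Hunk 2: at line 4 remove [xgag] add [twl] -> 8 lines: dore mbivr iygh zkq ibop twl wjqi zmq
Hunk 3: at line 1 remove [iygh,zkq] add [kjdk] -> 7 lines: dore mbivr kjdk ibop twl wjqi zmq
Hunk 4: at line 2 remove [kjdk,ibop,twl] add [vuqod] -> 5 lines: dore mbivr vuqod wjqi zmq
Hunk 5: at line 1 remove [mbivr,vuqod,wjqi] add [lnz,dwl] -> 4 lines: dore lnz dwl zmq
Hunk 6: at line 1 remove [lnz,dwl] add [pfgl,mtou,zcwj] -> 5 lines: dore pfgl mtou zcwj zmq
Final line 1: dore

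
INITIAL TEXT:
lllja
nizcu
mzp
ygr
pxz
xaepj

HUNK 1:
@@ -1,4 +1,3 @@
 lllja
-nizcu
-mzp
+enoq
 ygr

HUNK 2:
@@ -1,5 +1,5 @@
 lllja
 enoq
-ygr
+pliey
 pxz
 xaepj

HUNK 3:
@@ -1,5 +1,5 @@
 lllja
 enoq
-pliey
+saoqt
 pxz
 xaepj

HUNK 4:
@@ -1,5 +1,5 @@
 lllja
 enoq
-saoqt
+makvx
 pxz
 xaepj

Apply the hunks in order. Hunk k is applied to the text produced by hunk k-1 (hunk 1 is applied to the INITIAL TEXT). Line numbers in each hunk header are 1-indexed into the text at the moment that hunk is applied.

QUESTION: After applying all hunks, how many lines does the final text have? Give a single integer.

Hunk 1: at line 1 remove [nizcu,mzp] add [enoq] -> 5 lines: lllja enoq ygr pxz xaepj
Hunk 2: at line 1 remove [ygr] add [pliey] -> 5 lines: lllja enoq pliey pxz xaepj
Hunk 3: at line 1 remove [pliey] add [saoqt] -> 5 lines: lllja enoq saoqt pxz xaepj
Hunk 4: at line 1 remove [saoqt] add [makvx] -> 5 lines: lllja enoq makvx pxz xaepj
Final line count: 5

Answer: 5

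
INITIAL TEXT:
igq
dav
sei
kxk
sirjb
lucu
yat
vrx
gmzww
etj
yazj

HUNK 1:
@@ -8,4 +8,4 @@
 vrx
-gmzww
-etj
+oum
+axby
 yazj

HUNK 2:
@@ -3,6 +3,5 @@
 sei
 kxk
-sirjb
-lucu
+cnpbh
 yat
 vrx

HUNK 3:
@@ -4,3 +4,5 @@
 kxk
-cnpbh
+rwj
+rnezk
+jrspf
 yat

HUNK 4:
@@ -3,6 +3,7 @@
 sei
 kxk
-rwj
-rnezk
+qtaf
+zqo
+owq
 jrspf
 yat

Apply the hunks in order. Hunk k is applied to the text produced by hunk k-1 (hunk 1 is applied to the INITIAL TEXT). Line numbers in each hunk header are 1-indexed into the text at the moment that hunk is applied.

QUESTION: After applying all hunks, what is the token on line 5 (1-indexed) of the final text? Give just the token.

Answer: qtaf

Derivation:
Hunk 1: at line 8 remove [gmzww,etj] add [oum,axby] -> 11 lines: igq dav sei kxk sirjb lucu yat vrx oum axby yazj
Hunk 2: at line 3 remove [sirjb,lucu] add [cnpbh] -> 10 lines: igq dav sei kxk cnpbh yat vrx oum axby yazj
Hunk 3: at line 4 remove [cnpbh] add [rwj,rnezk,jrspf] -> 12 lines: igq dav sei kxk rwj rnezk jrspf yat vrx oum axby yazj
Hunk 4: at line 3 remove [rwj,rnezk] add [qtaf,zqo,owq] -> 13 lines: igq dav sei kxk qtaf zqo owq jrspf yat vrx oum axby yazj
Final line 5: qtaf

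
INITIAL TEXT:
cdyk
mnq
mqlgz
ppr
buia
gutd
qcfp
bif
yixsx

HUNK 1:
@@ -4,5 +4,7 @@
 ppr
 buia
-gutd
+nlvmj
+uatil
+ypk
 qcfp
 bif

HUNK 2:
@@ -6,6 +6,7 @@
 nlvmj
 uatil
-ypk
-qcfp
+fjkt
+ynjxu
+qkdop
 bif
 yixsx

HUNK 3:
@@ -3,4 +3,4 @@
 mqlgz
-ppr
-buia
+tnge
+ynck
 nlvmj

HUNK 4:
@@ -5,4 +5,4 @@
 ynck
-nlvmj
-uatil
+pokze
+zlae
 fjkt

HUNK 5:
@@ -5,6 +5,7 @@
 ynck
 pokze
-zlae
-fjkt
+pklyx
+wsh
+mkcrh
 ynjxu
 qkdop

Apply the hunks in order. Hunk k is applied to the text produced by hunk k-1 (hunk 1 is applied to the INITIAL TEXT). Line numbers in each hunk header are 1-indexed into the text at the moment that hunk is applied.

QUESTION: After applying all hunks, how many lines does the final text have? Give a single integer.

Answer: 13

Derivation:
Hunk 1: at line 4 remove [gutd] add [nlvmj,uatil,ypk] -> 11 lines: cdyk mnq mqlgz ppr buia nlvmj uatil ypk qcfp bif yixsx
Hunk 2: at line 6 remove [ypk,qcfp] add [fjkt,ynjxu,qkdop] -> 12 lines: cdyk mnq mqlgz ppr buia nlvmj uatil fjkt ynjxu qkdop bif yixsx
Hunk 3: at line 3 remove [ppr,buia] add [tnge,ynck] -> 12 lines: cdyk mnq mqlgz tnge ynck nlvmj uatil fjkt ynjxu qkdop bif yixsx
Hunk 4: at line 5 remove [nlvmj,uatil] add [pokze,zlae] -> 12 lines: cdyk mnq mqlgz tnge ynck pokze zlae fjkt ynjxu qkdop bif yixsx
Hunk 5: at line 5 remove [zlae,fjkt] add [pklyx,wsh,mkcrh] -> 13 lines: cdyk mnq mqlgz tnge ynck pokze pklyx wsh mkcrh ynjxu qkdop bif yixsx
Final line count: 13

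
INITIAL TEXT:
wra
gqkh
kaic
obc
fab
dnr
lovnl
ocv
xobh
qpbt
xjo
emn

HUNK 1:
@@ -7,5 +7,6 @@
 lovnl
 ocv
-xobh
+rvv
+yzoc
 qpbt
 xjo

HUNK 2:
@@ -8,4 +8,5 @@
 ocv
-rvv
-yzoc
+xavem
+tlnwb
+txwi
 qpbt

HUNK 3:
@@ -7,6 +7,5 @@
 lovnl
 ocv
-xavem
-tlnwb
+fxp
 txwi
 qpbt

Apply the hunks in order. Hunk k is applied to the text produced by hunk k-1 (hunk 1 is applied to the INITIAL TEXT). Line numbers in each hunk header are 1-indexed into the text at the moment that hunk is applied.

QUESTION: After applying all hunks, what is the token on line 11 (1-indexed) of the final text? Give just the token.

Answer: qpbt

Derivation:
Hunk 1: at line 7 remove [xobh] add [rvv,yzoc] -> 13 lines: wra gqkh kaic obc fab dnr lovnl ocv rvv yzoc qpbt xjo emn
Hunk 2: at line 8 remove [rvv,yzoc] add [xavem,tlnwb,txwi] -> 14 lines: wra gqkh kaic obc fab dnr lovnl ocv xavem tlnwb txwi qpbt xjo emn
Hunk 3: at line 7 remove [xavem,tlnwb] add [fxp] -> 13 lines: wra gqkh kaic obc fab dnr lovnl ocv fxp txwi qpbt xjo emn
Final line 11: qpbt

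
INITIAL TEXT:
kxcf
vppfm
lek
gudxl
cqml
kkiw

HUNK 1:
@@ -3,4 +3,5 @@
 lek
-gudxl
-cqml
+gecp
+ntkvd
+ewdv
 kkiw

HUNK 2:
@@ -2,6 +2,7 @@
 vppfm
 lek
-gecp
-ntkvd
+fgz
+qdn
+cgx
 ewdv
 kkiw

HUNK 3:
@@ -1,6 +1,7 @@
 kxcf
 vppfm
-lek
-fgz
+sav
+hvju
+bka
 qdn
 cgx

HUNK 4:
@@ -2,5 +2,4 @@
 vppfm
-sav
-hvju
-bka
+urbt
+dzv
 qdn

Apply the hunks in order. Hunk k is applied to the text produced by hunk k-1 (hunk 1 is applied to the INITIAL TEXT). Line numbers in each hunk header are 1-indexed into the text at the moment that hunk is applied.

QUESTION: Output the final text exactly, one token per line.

Answer: kxcf
vppfm
urbt
dzv
qdn
cgx
ewdv
kkiw

Derivation:
Hunk 1: at line 3 remove [gudxl,cqml] add [gecp,ntkvd,ewdv] -> 7 lines: kxcf vppfm lek gecp ntkvd ewdv kkiw
Hunk 2: at line 2 remove [gecp,ntkvd] add [fgz,qdn,cgx] -> 8 lines: kxcf vppfm lek fgz qdn cgx ewdv kkiw
Hunk 3: at line 1 remove [lek,fgz] add [sav,hvju,bka] -> 9 lines: kxcf vppfm sav hvju bka qdn cgx ewdv kkiw
Hunk 4: at line 2 remove [sav,hvju,bka] add [urbt,dzv] -> 8 lines: kxcf vppfm urbt dzv qdn cgx ewdv kkiw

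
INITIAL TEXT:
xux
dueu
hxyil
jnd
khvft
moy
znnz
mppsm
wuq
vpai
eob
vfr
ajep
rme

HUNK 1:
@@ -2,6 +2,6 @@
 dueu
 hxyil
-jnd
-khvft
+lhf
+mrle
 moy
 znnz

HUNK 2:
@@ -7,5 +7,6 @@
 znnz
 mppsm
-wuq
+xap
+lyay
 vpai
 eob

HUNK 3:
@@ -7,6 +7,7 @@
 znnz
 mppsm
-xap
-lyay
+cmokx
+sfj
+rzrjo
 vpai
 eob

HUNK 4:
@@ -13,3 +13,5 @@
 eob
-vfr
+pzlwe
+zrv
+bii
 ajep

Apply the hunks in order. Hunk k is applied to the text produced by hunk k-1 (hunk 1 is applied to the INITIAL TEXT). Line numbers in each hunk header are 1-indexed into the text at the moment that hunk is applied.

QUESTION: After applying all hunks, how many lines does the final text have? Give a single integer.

Hunk 1: at line 2 remove [jnd,khvft] add [lhf,mrle] -> 14 lines: xux dueu hxyil lhf mrle moy znnz mppsm wuq vpai eob vfr ajep rme
Hunk 2: at line 7 remove [wuq] add [xap,lyay] -> 15 lines: xux dueu hxyil lhf mrle moy znnz mppsm xap lyay vpai eob vfr ajep rme
Hunk 3: at line 7 remove [xap,lyay] add [cmokx,sfj,rzrjo] -> 16 lines: xux dueu hxyil lhf mrle moy znnz mppsm cmokx sfj rzrjo vpai eob vfr ajep rme
Hunk 4: at line 13 remove [vfr] add [pzlwe,zrv,bii] -> 18 lines: xux dueu hxyil lhf mrle moy znnz mppsm cmokx sfj rzrjo vpai eob pzlwe zrv bii ajep rme
Final line count: 18

Answer: 18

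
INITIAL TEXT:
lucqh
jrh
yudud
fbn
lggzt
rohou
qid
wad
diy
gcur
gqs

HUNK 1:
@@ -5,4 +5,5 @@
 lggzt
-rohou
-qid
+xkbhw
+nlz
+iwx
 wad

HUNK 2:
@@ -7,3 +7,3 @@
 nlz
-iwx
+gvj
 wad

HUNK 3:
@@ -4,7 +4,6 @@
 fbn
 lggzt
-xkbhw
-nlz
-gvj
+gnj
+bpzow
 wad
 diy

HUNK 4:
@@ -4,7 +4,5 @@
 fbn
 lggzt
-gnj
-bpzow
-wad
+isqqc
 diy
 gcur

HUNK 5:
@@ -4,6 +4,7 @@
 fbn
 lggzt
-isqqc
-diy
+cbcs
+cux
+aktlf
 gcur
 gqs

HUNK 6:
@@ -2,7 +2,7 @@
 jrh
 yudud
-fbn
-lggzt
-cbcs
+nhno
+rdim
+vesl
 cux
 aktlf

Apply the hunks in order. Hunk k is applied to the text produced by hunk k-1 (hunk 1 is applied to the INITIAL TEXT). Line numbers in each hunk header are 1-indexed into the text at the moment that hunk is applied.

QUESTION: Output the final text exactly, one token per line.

Hunk 1: at line 5 remove [rohou,qid] add [xkbhw,nlz,iwx] -> 12 lines: lucqh jrh yudud fbn lggzt xkbhw nlz iwx wad diy gcur gqs
Hunk 2: at line 7 remove [iwx] add [gvj] -> 12 lines: lucqh jrh yudud fbn lggzt xkbhw nlz gvj wad diy gcur gqs
Hunk 3: at line 4 remove [xkbhw,nlz,gvj] add [gnj,bpzow] -> 11 lines: lucqh jrh yudud fbn lggzt gnj bpzow wad diy gcur gqs
Hunk 4: at line 4 remove [gnj,bpzow,wad] add [isqqc] -> 9 lines: lucqh jrh yudud fbn lggzt isqqc diy gcur gqs
Hunk 5: at line 4 remove [isqqc,diy] add [cbcs,cux,aktlf] -> 10 lines: lucqh jrh yudud fbn lggzt cbcs cux aktlf gcur gqs
Hunk 6: at line 2 remove [fbn,lggzt,cbcs] add [nhno,rdim,vesl] -> 10 lines: lucqh jrh yudud nhno rdim vesl cux aktlf gcur gqs

Answer: lucqh
jrh
yudud
nhno
rdim
vesl
cux
aktlf
gcur
gqs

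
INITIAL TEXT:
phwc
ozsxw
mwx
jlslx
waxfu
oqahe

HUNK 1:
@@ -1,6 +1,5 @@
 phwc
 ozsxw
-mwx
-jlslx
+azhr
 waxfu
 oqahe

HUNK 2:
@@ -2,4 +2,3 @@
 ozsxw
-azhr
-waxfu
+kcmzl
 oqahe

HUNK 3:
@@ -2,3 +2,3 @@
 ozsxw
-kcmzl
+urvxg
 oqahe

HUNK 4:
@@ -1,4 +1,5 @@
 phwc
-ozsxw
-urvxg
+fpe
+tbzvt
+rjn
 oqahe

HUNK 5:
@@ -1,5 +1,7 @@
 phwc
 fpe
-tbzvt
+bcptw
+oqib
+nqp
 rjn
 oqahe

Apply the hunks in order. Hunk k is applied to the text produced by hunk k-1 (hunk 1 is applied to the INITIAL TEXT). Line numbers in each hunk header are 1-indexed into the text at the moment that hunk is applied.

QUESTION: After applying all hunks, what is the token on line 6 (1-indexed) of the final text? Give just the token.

Hunk 1: at line 1 remove [mwx,jlslx] add [azhr] -> 5 lines: phwc ozsxw azhr waxfu oqahe
Hunk 2: at line 2 remove [azhr,waxfu] add [kcmzl] -> 4 lines: phwc ozsxw kcmzl oqahe
Hunk 3: at line 2 remove [kcmzl] add [urvxg] -> 4 lines: phwc ozsxw urvxg oqahe
Hunk 4: at line 1 remove [ozsxw,urvxg] add [fpe,tbzvt,rjn] -> 5 lines: phwc fpe tbzvt rjn oqahe
Hunk 5: at line 1 remove [tbzvt] add [bcptw,oqib,nqp] -> 7 lines: phwc fpe bcptw oqib nqp rjn oqahe
Final line 6: rjn

Answer: rjn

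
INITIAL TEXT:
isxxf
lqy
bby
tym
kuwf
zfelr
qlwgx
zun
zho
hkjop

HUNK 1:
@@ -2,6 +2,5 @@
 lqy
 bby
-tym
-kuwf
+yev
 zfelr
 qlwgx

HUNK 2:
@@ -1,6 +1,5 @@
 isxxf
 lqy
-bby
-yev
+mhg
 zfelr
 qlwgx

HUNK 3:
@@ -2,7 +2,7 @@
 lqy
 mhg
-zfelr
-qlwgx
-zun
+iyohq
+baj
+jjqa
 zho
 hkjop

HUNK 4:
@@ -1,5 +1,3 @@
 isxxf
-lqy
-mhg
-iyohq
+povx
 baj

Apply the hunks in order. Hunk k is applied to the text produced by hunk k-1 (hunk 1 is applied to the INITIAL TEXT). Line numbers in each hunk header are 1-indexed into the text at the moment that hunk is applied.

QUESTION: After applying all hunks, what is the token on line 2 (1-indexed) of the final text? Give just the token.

Answer: povx

Derivation:
Hunk 1: at line 2 remove [tym,kuwf] add [yev] -> 9 lines: isxxf lqy bby yev zfelr qlwgx zun zho hkjop
Hunk 2: at line 1 remove [bby,yev] add [mhg] -> 8 lines: isxxf lqy mhg zfelr qlwgx zun zho hkjop
Hunk 3: at line 2 remove [zfelr,qlwgx,zun] add [iyohq,baj,jjqa] -> 8 lines: isxxf lqy mhg iyohq baj jjqa zho hkjop
Hunk 4: at line 1 remove [lqy,mhg,iyohq] add [povx] -> 6 lines: isxxf povx baj jjqa zho hkjop
Final line 2: povx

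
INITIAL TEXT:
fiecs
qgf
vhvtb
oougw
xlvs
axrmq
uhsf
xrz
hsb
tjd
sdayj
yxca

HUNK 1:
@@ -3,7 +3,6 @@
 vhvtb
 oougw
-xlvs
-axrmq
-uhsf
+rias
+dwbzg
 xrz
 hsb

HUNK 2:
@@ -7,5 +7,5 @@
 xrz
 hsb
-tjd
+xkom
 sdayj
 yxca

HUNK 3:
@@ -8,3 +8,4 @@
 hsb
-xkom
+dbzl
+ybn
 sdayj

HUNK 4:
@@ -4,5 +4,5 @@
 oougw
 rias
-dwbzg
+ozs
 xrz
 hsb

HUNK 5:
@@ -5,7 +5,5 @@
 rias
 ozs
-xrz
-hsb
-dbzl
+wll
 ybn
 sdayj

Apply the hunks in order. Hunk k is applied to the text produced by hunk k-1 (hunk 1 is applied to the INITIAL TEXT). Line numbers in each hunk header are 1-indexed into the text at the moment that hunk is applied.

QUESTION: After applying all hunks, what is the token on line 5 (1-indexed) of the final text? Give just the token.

Answer: rias

Derivation:
Hunk 1: at line 3 remove [xlvs,axrmq,uhsf] add [rias,dwbzg] -> 11 lines: fiecs qgf vhvtb oougw rias dwbzg xrz hsb tjd sdayj yxca
Hunk 2: at line 7 remove [tjd] add [xkom] -> 11 lines: fiecs qgf vhvtb oougw rias dwbzg xrz hsb xkom sdayj yxca
Hunk 3: at line 8 remove [xkom] add [dbzl,ybn] -> 12 lines: fiecs qgf vhvtb oougw rias dwbzg xrz hsb dbzl ybn sdayj yxca
Hunk 4: at line 4 remove [dwbzg] add [ozs] -> 12 lines: fiecs qgf vhvtb oougw rias ozs xrz hsb dbzl ybn sdayj yxca
Hunk 5: at line 5 remove [xrz,hsb,dbzl] add [wll] -> 10 lines: fiecs qgf vhvtb oougw rias ozs wll ybn sdayj yxca
Final line 5: rias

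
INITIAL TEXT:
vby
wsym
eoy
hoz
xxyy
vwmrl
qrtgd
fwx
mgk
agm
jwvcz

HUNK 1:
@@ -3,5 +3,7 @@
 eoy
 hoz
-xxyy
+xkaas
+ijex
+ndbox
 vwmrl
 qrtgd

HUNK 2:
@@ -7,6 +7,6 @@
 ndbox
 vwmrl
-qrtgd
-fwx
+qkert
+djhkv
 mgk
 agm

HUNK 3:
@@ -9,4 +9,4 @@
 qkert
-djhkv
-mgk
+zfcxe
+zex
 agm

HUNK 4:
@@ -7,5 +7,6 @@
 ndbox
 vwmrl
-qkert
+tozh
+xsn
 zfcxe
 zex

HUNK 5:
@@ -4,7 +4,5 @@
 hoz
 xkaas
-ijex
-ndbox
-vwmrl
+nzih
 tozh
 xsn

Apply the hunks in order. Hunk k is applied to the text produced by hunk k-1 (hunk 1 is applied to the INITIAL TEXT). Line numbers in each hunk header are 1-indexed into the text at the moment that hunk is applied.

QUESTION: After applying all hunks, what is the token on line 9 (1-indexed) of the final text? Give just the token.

Answer: zfcxe

Derivation:
Hunk 1: at line 3 remove [xxyy] add [xkaas,ijex,ndbox] -> 13 lines: vby wsym eoy hoz xkaas ijex ndbox vwmrl qrtgd fwx mgk agm jwvcz
Hunk 2: at line 7 remove [qrtgd,fwx] add [qkert,djhkv] -> 13 lines: vby wsym eoy hoz xkaas ijex ndbox vwmrl qkert djhkv mgk agm jwvcz
Hunk 3: at line 9 remove [djhkv,mgk] add [zfcxe,zex] -> 13 lines: vby wsym eoy hoz xkaas ijex ndbox vwmrl qkert zfcxe zex agm jwvcz
Hunk 4: at line 7 remove [qkert] add [tozh,xsn] -> 14 lines: vby wsym eoy hoz xkaas ijex ndbox vwmrl tozh xsn zfcxe zex agm jwvcz
Hunk 5: at line 4 remove [ijex,ndbox,vwmrl] add [nzih] -> 12 lines: vby wsym eoy hoz xkaas nzih tozh xsn zfcxe zex agm jwvcz
Final line 9: zfcxe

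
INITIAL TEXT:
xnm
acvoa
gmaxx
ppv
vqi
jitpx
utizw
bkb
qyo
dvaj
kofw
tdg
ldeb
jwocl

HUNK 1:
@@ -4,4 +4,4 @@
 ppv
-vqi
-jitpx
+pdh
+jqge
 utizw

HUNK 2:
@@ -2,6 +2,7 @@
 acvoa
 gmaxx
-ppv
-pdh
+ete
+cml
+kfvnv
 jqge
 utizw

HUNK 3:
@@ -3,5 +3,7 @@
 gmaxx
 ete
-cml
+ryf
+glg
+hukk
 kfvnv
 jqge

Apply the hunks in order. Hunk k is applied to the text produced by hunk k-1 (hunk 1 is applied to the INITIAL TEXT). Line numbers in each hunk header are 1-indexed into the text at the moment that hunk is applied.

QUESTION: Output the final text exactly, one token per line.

Hunk 1: at line 4 remove [vqi,jitpx] add [pdh,jqge] -> 14 lines: xnm acvoa gmaxx ppv pdh jqge utizw bkb qyo dvaj kofw tdg ldeb jwocl
Hunk 2: at line 2 remove [ppv,pdh] add [ete,cml,kfvnv] -> 15 lines: xnm acvoa gmaxx ete cml kfvnv jqge utizw bkb qyo dvaj kofw tdg ldeb jwocl
Hunk 3: at line 3 remove [cml] add [ryf,glg,hukk] -> 17 lines: xnm acvoa gmaxx ete ryf glg hukk kfvnv jqge utizw bkb qyo dvaj kofw tdg ldeb jwocl

Answer: xnm
acvoa
gmaxx
ete
ryf
glg
hukk
kfvnv
jqge
utizw
bkb
qyo
dvaj
kofw
tdg
ldeb
jwocl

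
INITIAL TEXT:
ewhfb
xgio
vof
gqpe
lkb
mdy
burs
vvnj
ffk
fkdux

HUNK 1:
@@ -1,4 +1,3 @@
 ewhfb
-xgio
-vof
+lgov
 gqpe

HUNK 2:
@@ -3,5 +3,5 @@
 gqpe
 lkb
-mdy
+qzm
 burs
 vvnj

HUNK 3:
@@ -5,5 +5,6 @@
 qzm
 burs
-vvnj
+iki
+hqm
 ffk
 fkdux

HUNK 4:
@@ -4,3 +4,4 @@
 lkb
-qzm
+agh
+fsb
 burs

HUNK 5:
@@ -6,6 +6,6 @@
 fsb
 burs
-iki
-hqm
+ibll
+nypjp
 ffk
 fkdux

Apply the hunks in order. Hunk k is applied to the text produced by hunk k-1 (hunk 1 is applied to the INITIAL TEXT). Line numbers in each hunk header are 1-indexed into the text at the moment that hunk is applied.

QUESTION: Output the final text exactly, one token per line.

Hunk 1: at line 1 remove [xgio,vof] add [lgov] -> 9 lines: ewhfb lgov gqpe lkb mdy burs vvnj ffk fkdux
Hunk 2: at line 3 remove [mdy] add [qzm] -> 9 lines: ewhfb lgov gqpe lkb qzm burs vvnj ffk fkdux
Hunk 3: at line 5 remove [vvnj] add [iki,hqm] -> 10 lines: ewhfb lgov gqpe lkb qzm burs iki hqm ffk fkdux
Hunk 4: at line 4 remove [qzm] add [agh,fsb] -> 11 lines: ewhfb lgov gqpe lkb agh fsb burs iki hqm ffk fkdux
Hunk 5: at line 6 remove [iki,hqm] add [ibll,nypjp] -> 11 lines: ewhfb lgov gqpe lkb agh fsb burs ibll nypjp ffk fkdux

Answer: ewhfb
lgov
gqpe
lkb
agh
fsb
burs
ibll
nypjp
ffk
fkdux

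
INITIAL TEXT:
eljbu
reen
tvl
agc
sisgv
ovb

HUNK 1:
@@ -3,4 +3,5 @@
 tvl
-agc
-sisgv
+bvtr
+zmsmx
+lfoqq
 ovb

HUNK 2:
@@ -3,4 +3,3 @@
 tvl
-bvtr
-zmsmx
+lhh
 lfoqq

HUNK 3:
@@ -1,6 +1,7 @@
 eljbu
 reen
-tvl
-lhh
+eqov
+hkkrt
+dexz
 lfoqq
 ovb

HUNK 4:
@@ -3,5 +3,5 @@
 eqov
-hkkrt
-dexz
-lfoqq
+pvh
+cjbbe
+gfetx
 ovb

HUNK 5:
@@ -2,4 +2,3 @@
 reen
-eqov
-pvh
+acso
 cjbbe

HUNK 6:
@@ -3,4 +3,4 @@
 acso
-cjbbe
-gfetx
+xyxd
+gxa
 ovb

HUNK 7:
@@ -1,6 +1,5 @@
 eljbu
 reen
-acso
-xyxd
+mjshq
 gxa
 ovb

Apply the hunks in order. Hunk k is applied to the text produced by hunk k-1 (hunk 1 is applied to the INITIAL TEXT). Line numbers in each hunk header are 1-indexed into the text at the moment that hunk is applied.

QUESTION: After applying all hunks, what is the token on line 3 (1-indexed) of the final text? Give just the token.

Hunk 1: at line 3 remove [agc,sisgv] add [bvtr,zmsmx,lfoqq] -> 7 lines: eljbu reen tvl bvtr zmsmx lfoqq ovb
Hunk 2: at line 3 remove [bvtr,zmsmx] add [lhh] -> 6 lines: eljbu reen tvl lhh lfoqq ovb
Hunk 3: at line 1 remove [tvl,lhh] add [eqov,hkkrt,dexz] -> 7 lines: eljbu reen eqov hkkrt dexz lfoqq ovb
Hunk 4: at line 3 remove [hkkrt,dexz,lfoqq] add [pvh,cjbbe,gfetx] -> 7 lines: eljbu reen eqov pvh cjbbe gfetx ovb
Hunk 5: at line 2 remove [eqov,pvh] add [acso] -> 6 lines: eljbu reen acso cjbbe gfetx ovb
Hunk 6: at line 3 remove [cjbbe,gfetx] add [xyxd,gxa] -> 6 lines: eljbu reen acso xyxd gxa ovb
Hunk 7: at line 1 remove [acso,xyxd] add [mjshq] -> 5 lines: eljbu reen mjshq gxa ovb
Final line 3: mjshq

Answer: mjshq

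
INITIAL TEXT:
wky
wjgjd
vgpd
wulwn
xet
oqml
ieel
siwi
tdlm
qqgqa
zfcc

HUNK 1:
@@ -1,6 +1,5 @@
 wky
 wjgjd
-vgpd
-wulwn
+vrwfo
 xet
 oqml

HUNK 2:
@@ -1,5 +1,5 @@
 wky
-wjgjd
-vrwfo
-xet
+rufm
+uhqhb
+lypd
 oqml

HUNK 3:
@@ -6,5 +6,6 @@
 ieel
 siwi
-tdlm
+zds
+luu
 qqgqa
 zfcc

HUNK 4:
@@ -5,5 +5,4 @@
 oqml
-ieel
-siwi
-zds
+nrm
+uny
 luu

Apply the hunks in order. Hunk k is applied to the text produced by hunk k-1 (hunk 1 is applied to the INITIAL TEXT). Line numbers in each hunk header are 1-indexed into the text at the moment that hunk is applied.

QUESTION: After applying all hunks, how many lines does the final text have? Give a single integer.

Answer: 10

Derivation:
Hunk 1: at line 1 remove [vgpd,wulwn] add [vrwfo] -> 10 lines: wky wjgjd vrwfo xet oqml ieel siwi tdlm qqgqa zfcc
Hunk 2: at line 1 remove [wjgjd,vrwfo,xet] add [rufm,uhqhb,lypd] -> 10 lines: wky rufm uhqhb lypd oqml ieel siwi tdlm qqgqa zfcc
Hunk 3: at line 6 remove [tdlm] add [zds,luu] -> 11 lines: wky rufm uhqhb lypd oqml ieel siwi zds luu qqgqa zfcc
Hunk 4: at line 5 remove [ieel,siwi,zds] add [nrm,uny] -> 10 lines: wky rufm uhqhb lypd oqml nrm uny luu qqgqa zfcc
Final line count: 10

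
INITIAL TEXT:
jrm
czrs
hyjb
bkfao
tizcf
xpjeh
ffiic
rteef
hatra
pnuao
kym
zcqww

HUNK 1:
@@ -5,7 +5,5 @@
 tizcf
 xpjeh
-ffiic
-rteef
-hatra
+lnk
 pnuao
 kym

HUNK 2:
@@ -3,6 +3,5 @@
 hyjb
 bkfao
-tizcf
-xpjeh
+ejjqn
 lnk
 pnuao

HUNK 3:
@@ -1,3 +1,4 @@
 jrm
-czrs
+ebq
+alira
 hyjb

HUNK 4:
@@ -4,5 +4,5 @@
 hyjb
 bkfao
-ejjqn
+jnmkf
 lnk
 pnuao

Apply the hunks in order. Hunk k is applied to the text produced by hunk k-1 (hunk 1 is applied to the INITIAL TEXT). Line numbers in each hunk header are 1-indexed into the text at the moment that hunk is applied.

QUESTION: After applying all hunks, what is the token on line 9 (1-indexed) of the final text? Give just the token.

Answer: kym

Derivation:
Hunk 1: at line 5 remove [ffiic,rteef,hatra] add [lnk] -> 10 lines: jrm czrs hyjb bkfao tizcf xpjeh lnk pnuao kym zcqww
Hunk 2: at line 3 remove [tizcf,xpjeh] add [ejjqn] -> 9 lines: jrm czrs hyjb bkfao ejjqn lnk pnuao kym zcqww
Hunk 3: at line 1 remove [czrs] add [ebq,alira] -> 10 lines: jrm ebq alira hyjb bkfao ejjqn lnk pnuao kym zcqww
Hunk 4: at line 4 remove [ejjqn] add [jnmkf] -> 10 lines: jrm ebq alira hyjb bkfao jnmkf lnk pnuao kym zcqww
Final line 9: kym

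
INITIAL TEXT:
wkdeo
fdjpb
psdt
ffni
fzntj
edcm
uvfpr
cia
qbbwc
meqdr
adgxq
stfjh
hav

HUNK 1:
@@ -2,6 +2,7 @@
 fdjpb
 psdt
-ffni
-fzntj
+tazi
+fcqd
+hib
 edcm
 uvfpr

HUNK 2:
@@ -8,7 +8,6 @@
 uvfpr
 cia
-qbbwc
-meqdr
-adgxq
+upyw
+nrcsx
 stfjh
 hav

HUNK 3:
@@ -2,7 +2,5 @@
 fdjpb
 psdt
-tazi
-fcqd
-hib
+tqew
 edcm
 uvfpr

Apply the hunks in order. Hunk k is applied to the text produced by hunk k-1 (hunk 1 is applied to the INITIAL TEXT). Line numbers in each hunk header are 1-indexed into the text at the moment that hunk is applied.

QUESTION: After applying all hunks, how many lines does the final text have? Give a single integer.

Answer: 11

Derivation:
Hunk 1: at line 2 remove [ffni,fzntj] add [tazi,fcqd,hib] -> 14 lines: wkdeo fdjpb psdt tazi fcqd hib edcm uvfpr cia qbbwc meqdr adgxq stfjh hav
Hunk 2: at line 8 remove [qbbwc,meqdr,adgxq] add [upyw,nrcsx] -> 13 lines: wkdeo fdjpb psdt tazi fcqd hib edcm uvfpr cia upyw nrcsx stfjh hav
Hunk 3: at line 2 remove [tazi,fcqd,hib] add [tqew] -> 11 lines: wkdeo fdjpb psdt tqew edcm uvfpr cia upyw nrcsx stfjh hav
Final line count: 11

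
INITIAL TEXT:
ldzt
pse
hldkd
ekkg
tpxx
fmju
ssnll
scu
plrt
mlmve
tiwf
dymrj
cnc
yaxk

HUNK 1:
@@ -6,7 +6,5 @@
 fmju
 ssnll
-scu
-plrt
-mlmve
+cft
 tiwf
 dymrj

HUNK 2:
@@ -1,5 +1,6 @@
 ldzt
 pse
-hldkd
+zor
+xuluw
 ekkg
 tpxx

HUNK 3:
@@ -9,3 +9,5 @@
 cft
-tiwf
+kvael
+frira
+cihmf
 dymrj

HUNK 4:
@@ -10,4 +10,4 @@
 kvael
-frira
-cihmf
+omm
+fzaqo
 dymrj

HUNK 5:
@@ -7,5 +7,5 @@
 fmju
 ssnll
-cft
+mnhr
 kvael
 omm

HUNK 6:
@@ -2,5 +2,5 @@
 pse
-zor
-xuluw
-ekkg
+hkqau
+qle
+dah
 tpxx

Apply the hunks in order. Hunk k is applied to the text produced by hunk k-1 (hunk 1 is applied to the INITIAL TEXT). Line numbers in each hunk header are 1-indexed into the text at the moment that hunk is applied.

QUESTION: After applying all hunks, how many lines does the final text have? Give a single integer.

Hunk 1: at line 6 remove [scu,plrt,mlmve] add [cft] -> 12 lines: ldzt pse hldkd ekkg tpxx fmju ssnll cft tiwf dymrj cnc yaxk
Hunk 2: at line 1 remove [hldkd] add [zor,xuluw] -> 13 lines: ldzt pse zor xuluw ekkg tpxx fmju ssnll cft tiwf dymrj cnc yaxk
Hunk 3: at line 9 remove [tiwf] add [kvael,frira,cihmf] -> 15 lines: ldzt pse zor xuluw ekkg tpxx fmju ssnll cft kvael frira cihmf dymrj cnc yaxk
Hunk 4: at line 10 remove [frira,cihmf] add [omm,fzaqo] -> 15 lines: ldzt pse zor xuluw ekkg tpxx fmju ssnll cft kvael omm fzaqo dymrj cnc yaxk
Hunk 5: at line 7 remove [cft] add [mnhr] -> 15 lines: ldzt pse zor xuluw ekkg tpxx fmju ssnll mnhr kvael omm fzaqo dymrj cnc yaxk
Hunk 6: at line 2 remove [zor,xuluw,ekkg] add [hkqau,qle,dah] -> 15 lines: ldzt pse hkqau qle dah tpxx fmju ssnll mnhr kvael omm fzaqo dymrj cnc yaxk
Final line count: 15

Answer: 15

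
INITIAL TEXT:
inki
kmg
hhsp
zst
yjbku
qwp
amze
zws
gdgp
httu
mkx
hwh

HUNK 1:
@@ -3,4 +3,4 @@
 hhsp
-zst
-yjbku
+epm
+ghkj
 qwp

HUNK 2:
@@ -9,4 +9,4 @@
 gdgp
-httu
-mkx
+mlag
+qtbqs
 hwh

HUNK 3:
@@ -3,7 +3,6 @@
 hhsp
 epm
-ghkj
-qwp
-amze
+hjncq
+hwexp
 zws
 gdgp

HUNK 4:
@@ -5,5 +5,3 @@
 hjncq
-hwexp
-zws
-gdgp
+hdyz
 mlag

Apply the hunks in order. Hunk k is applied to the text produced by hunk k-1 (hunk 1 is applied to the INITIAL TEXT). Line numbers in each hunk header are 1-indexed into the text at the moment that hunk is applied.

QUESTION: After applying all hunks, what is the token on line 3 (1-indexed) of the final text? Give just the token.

Hunk 1: at line 3 remove [zst,yjbku] add [epm,ghkj] -> 12 lines: inki kmg hhsp epm ghkj qwp amze zws gdgp httu mkx hwh
Hunk 2: at line 9 remove [httu,mkx] add [mlag,qtbqs] -> 12 lines: inki kmg hhsp epm ghkj qwp amze zws gdgp mlag qtbqs hwh
Hunk 3: at line 3 remove [ghkj,qwp,amze] add [hjncq,hwexp] -> 11 lines: inki kmg hhsp epm hjncq hwexp zws gdgp mlag qtbqs hwh
Hunk 4: at line 5 remove [hwexp,zws,gdgp] add [hdyz] -> 9 lines: inki kmg hhsp epm hjncq hdyz mlag qtbqs hwh
Final line 3: hhsp

Answer: hhsp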